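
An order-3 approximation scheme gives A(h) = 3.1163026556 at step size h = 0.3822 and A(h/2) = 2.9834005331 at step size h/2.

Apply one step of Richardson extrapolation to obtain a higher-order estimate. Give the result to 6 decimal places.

Order 3 gives 2^r = 8 and 2^r − 1 = 7.
Numerator 8·A(h/2) − A(h) = 8·2.9834005331 − 3.1163026556 = 20.7509016092
(8·2.9834005331 − 3.1163026556)/(8 − 1) = 2.9644145156

2.964415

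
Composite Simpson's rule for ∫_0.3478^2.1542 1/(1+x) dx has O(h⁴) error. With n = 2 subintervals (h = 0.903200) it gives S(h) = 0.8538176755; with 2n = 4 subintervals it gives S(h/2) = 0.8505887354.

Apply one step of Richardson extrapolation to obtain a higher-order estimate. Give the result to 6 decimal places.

Method order is 4; weight 2^4 = 16.
16*0.8505887354 = 13.6094197664; subtract 0.8538176755 → 12.7556020909
Extrapolated: 12.7556020909 / 15 = 0.8503734727

0.850373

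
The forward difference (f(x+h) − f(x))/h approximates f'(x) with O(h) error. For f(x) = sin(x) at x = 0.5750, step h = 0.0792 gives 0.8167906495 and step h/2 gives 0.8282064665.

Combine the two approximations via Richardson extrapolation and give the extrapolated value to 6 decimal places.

0.839622

The method has order 1: 2^1 = 2.
Weighted: 1.6564129330 − 0.8167906495 = 0.8396222835
(2 × 0.8282064665 − 0.8167906495)/(2 − 1) = 0.8396222835
Shift from A(h/2): +0.0114158170.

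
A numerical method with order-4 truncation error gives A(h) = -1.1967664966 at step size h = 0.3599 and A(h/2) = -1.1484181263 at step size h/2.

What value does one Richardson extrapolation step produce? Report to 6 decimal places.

Error is O(h^4); halving h shrinks it by 2^4 = 16.
Top: 16(-1.1484181263) − (-1.1967664966) = -17.1779235242
Denominator 16 − 1 = 15.
R = (-17.1779235242)/15 = -1.1451949016

-1.145195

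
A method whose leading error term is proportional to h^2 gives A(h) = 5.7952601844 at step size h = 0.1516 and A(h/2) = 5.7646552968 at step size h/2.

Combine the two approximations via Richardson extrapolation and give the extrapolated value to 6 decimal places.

Method order is 2; weight 2^2 = 4.
Weighted: 23.0586211872 − 5.7952601844 = 17.2633610028
Extrapolated: 17.2633610028 / 3 = 5.7544536676
Shift from A(h/2): −0.0102016292.

5.754454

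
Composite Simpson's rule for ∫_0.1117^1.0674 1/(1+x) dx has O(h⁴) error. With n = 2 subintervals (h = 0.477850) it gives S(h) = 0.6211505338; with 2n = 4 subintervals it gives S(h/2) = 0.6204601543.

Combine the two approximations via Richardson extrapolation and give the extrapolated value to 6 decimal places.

0.620414

With r = 4 the leading error scales as h^4, so the weight is 2^4 = 16.
16*0.6204601543 = 9.9273624688; subtract 0.6211505338 → 9.3062119350
Denominator 16 − 1 = 15.
Result: 0.6204141290
Shift from A(h/2): −0.0000460253.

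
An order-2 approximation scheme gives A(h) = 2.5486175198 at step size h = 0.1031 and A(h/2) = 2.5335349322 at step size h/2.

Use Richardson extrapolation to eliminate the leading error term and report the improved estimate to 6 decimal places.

The method has order 2: 2^2 = 4.
Numerator 4×A(h/2) − A(h) = 4×2.5335349322 − 2.5486175198 = 7.5855222090
7.5855222090 ÷ 3 = 2.5285074030
Gap between inputs: 1.508e-02; correction applied: −0.0050275292.

2.528507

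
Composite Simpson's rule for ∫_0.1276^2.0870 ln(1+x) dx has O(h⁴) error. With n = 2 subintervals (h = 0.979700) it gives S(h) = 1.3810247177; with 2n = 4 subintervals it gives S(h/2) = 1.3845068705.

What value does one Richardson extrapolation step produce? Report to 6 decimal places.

1.384739

Leading term ∝ h^4; use weight 16 = 2^4.
2^4·A(h/2) = 22.1521099280; minus A(h) gives 20.7710852103.
Extrapolated: 20.7710852103 / 15 = 1.3847390140
Correction |R − A(h/2)| = 2.321e-04; gap |A(h/2) − A(h)| = 3.482e-03.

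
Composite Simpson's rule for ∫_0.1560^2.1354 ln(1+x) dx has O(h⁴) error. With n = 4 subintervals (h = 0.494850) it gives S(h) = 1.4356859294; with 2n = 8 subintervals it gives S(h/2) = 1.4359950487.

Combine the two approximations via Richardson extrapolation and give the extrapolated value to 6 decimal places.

1.436016

With r = 4 the leading error scales as h^4, so the weight is 2^4 = 16.
2^4 × A(h/2) = 22.9759207792; minus A(h) gives 21.5402348498.
Denominator 16 − 1 = 15.
(16 × 1.4359950487 − 1.4356859294)/(16 − 1) = 1.4360156567
Shift from A(h/2): +0.0000206080.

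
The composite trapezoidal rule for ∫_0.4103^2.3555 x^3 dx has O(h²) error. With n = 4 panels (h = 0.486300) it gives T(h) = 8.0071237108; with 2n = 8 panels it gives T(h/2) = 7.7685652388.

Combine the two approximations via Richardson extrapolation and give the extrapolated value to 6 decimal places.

7.689046

r = 2, so 2^r = 4.
4*7.7685652388 = 31.0742609552; subtract 8.0071237108 → 23.0671372444
23.0671372444 ÷ 3 = 7.6890457481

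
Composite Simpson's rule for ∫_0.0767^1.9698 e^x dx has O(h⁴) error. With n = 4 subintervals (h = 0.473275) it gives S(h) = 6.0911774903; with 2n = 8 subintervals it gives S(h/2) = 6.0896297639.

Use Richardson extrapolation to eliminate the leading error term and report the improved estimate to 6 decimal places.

6.089527

The method has order 4: 2^4 = 16.
Numerator 16 × A(h/2) − A(h) = 16 × 6.0896297639 − 6.0911774903 = 91.3428987321
Denominator 16 − 1 = 15.
So the Richardson estimate is 6.0895265821.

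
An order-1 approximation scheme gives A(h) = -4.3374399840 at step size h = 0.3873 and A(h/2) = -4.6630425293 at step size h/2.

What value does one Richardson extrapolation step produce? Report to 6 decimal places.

-4.988645

r = 1, so 2^r = 2.
A(h/2) − A(h) = -4.6630425293 − (-4.3374399840) = -0.3256025453
Correction (A(h/2) − A(h))/(2 − 1) = (-0.3256025453)/1 = -0.3256025453
R = A(h/2) + (A(h/2) − A(h))/1 = -4.6630425293 − 0.3256025453 = -4.9886450746
Correction |R − A(h/2)| = 3.256e-01; gap |A(h/2) − A(h)| = 3.256e-01.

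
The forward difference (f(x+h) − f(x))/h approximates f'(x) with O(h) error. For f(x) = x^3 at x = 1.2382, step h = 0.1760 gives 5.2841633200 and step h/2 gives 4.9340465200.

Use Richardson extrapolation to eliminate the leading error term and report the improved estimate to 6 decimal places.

4.583930

Leading term ∝ h^1; use weight 2 = 2^1.
2*4.9340465200 = 9.8680930400; subtract 5.2841633200 → 4.5839297200
Denominator 2 − 1 = 1.
(2*4.9340465200 − 5.2841633200)/(2 − 1) = 4.5839297200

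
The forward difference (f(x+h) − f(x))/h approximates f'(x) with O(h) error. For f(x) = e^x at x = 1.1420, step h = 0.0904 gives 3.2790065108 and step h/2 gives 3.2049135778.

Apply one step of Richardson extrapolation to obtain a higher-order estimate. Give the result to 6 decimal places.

3.130821

Error is O(h^1); halving h shrinks it by 2^1 = 2.
2^1·A(h/2) = 6.4098271556; minus A(h) gives 3.1308206448.
R = 3.1308206448/1 = 3.1308206448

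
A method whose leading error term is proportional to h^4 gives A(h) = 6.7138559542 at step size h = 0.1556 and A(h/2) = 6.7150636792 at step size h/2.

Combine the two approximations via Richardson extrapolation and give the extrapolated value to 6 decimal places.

r = 4: numerator weight 16, denominator 15.
Numerator 16×A(h/2) − A(h) = 16×6.7150636792 − 6.7138559542 = 100.7271629130
Divide by 2^4 − 1 = 15.
So the Richardson estimate is 6.7151441942.
Shift from A(h/2): +0.0000805150.

6.715144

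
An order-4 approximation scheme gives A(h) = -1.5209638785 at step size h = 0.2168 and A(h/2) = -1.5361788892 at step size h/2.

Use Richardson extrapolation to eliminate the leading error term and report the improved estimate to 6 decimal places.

r = 4: numerator weight 16, denominator 15.
16*(-1.5361788892) = -24.5788622272; subtract (-1.5209638785) → -23.0578983487
Divide by 2^4 − 1 = 15.
(16*(-1.5361788892) − (-1.5209638785))/(16 − 1) = -1.5371932232

-1.537193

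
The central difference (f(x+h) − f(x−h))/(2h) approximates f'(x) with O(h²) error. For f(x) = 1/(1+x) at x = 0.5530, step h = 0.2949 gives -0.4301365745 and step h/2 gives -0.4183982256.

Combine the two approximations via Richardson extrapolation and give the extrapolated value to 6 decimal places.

Leading term ∝ h^2; use weight 4 = 2^2.
2^2 × A(h/2) = -1.6735929024; minus A(h) gives -1.2434563279.
Denominator 4 − 1 = 3.
(-1.2434563279) ÷ 3 = -0.4144854426
Gap between inputs: 1.174e-02; correction applied: +0.0039127830.

-0.414485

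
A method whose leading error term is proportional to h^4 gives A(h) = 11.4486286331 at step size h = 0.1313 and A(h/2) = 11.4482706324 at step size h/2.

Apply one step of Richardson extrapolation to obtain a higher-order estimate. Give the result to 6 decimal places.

11.448247

Order 4 gives 2^r = 16 and 2^r − 1 = 15.
16 × 11.4482706324 = 183.1723301184; 183.1723301184 − 11.4486286331 = 171.7237014853
Denominator 16 − 1 = 15.
Extrapolated: 171.7237014853 / 15 = 11.4482467657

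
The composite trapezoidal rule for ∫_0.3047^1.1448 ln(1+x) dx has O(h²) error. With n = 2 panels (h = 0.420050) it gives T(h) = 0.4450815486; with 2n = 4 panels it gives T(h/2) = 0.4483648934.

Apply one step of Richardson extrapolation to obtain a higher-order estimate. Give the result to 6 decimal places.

0.449459

Method order is 2; weight 2^2 = 4.
4 × 0.4483648934 = 1.7934595736; 1.7934595736 − 0.4450815486 = 1.3483780250
Divide by 2^2 − 1 = 3.
(4 × 0.4483648934 − 0.4450815486)/(4 − 1) = 0.4494593417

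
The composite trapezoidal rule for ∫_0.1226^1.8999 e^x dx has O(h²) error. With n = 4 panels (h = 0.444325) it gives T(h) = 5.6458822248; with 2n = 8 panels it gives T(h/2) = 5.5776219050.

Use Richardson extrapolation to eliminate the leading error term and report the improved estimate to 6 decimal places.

5.554868

Order 2 gives 2^r = 4 and 2^r − 1 = 3.
A(h/2) − A(h) = 5.5776219050 − 5.6458822248 = -0.0682603198
Divide by 2^2 − 1 = 3: (-0.0682603198)/3 = -0.0227534399
R = 5.5776219050 − 0.0227534399 = 5.5548684651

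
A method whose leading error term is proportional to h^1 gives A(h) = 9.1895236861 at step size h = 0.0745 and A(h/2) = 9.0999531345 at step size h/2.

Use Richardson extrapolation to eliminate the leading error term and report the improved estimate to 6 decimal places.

9.010383

r = 1: numerator weight 2, denominator 1.
2·9.0999531345 = 18.1999062690; subtract 9.1895236861 → 9.0103825829
Divide by 2^1 − 1 = 1.
9.0103825829 ÷ 1 = 9.0103825829
Correction |R − A(h/2)| = 8.957e-02; gap |A(h/2) − A(h)| = 8.957e-02.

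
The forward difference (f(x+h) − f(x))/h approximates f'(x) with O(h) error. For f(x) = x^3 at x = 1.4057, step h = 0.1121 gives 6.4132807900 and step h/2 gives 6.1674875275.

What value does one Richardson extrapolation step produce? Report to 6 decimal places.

5.921694

Order 1 gives 2^r = 2 and 2^r − 1 = 1.
Weighted: 12.3349750550 − 6.4132807900 = 5.9216942650
Divide by 2^1 − 1 = 1.
(2*6.1674875275 − 6.4132807900)/(2 − 1) = 5.9216942650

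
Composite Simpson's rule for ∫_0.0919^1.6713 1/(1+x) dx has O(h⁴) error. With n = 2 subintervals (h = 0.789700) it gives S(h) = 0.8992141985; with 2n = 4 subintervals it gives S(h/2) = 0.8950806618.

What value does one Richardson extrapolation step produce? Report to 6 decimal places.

Method order is 4; weight 2^4 = 16.
Numerator 16 × A(h/2) − A(h) = 16 × 0.8950806618 − 0.8992141985 = 13.4220763903
13.4220763903 ÷ 15 = 0.8948050927

0.894805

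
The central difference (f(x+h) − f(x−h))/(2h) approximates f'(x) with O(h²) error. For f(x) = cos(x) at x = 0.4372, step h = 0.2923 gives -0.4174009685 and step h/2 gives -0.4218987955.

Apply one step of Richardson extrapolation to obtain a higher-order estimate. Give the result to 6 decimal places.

The method has order 2: 2^2 = 4.
Difference of the inputs: -0.4218987955 − (-0.4174009685) = -0.0044978270
Correction (A(h/2) − A(h))/(4 − 1) = (-0.0044978270)/3 = -0.0014992757
R = A(h/2) + (A(h/2) − A(h))/3 = -0.4218987955 − 0.0014992757 = -0.4233980712

-0.423398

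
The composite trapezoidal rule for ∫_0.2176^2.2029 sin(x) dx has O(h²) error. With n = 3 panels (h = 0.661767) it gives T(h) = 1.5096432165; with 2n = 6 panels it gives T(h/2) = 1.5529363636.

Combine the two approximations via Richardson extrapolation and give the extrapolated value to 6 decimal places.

1.567367

Method order is 2; weight 2^2 = 4.
4·1.5529363636 − 1.5096432165 = 4.7021022379
R = 4.7021022379/3 = 1.5673674126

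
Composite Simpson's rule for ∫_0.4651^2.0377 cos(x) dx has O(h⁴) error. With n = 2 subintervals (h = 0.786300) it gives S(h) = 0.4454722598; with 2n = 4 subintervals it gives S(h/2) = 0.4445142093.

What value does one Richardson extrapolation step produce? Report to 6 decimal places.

Error is O(h^4); halving h shrinks it by 2^4 = 16.
16 × 0.4445142093 = 7.1122273488; 7.1122273488 − 0.4454722598 = 6.6667550890
6.6667550890 ÷ 15 = 0.4444503393

0.444450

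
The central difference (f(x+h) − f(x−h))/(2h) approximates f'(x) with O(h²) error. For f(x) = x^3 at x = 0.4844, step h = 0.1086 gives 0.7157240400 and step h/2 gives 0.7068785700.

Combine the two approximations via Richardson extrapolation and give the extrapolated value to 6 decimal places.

0.703930

Error is O(h^2); halving h shrinks it by 2^2 = 4.
Top: 4(0.7068785700) − (0.7157240400) = 2.1117902400
Divide by 2^2 − 1 = 3.
Result: 0.7039300800
Shift from A(h/2): −0.0029484900.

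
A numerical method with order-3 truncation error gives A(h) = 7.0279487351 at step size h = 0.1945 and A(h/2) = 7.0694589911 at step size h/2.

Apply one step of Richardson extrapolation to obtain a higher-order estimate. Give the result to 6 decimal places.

With r = 3 the leading error scales as h^3, so the weight is 2^3 = 8.
Top: 8(7.0694589911) − (7.0279487351) = 49.5277231937
49.5277231937 ÷ 7 = 7.0753890277
Shift from A(h/2): +0.0059300366.

7.075389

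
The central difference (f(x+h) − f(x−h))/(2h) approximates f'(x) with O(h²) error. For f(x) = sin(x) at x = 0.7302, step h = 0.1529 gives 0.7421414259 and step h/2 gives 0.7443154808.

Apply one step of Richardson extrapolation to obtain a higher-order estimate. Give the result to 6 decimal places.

Order 2 gives 2^r = 4 and 2^r − 1 = 3.
Difference of the inputs: 0.7443154808 − 0.7421414259 = 0.0021740549
Correction (A(h/2) − A(h))/(4 − 1) = 0.0021740549/3 = 0.0007246850
R = A(h/2) + (A(h/2) − A(h))/3 = 0.7443154808 + 0.0007246850 = 0.7450401658

0.745040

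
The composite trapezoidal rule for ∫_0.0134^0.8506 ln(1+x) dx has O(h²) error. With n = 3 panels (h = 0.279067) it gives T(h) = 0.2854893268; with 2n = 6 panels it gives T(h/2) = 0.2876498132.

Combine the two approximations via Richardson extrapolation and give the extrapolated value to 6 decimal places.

The method has order 2: 2^2 = 4.
Weighted: 1.1505992528 − 0.2854893268 = 0.8651099260
Denominator 4 − 1 = 3.
0.8651099260 ÷ 3 = 0.2883699753
Shift from A(h/2): +0.0007201621.

0.288370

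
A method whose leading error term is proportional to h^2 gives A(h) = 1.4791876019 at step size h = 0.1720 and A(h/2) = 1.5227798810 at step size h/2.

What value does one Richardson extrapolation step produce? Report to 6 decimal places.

1.537311

With r = 2 the leading error scales as h^2, so the weight is 2^2 = 4.
Numerator 4*A(h/2) − A(h) = 4*1.5227798810 − 1.4791876019 = 4.6119319221
Divide by 2^2 − 1 = 3.
Result: 1.5373106407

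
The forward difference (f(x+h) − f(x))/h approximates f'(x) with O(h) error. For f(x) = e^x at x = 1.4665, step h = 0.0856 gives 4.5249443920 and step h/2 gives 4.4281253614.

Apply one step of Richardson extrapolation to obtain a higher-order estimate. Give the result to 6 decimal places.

4.331306

r = 1, so 2^r = 2.
2 × 4.4281253614 − 4.5249443920 = 4.3313063308
4.3313063308 ÷ 1 = 4.3313063308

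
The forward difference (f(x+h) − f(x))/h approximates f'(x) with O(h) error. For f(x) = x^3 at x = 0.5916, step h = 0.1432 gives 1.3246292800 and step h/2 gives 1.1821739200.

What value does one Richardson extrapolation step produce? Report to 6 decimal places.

Order 1 gives 2^r = 2 and 2^r − 1 = 1.
2 × 1.1821739200 = 2.3643478400; 2.3643478400 − 1.3246292800 = 1.0397185600
Denominator 2 − 1 = 1.
Result: 1.0397185600
Correction |R − A(h/2)| = 1.425e-01; gap |A(h/2) − A(h)| = 1.425e-01.

1.039719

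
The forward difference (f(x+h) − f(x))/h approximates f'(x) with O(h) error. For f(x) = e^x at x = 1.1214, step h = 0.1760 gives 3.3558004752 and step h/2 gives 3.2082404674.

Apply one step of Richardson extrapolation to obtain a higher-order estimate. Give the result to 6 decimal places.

3.060680

Leading term ∝ h^1; use weight 2 = 2^1.
2 × 3.2082404674 = 6.4164809348; subtract 3.3558004752 → 3.0606804596
Divide by 2^1 − 1 = 1.
R = 3.0606804596/1 = 3.0606804596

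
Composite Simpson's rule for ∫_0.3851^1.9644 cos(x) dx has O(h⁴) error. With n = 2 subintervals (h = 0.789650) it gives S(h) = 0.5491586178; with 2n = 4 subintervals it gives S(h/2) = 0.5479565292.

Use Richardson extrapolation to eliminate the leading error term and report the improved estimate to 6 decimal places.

0.547876

Order 4 gives 2^r = 16 and 2^r − 1 = 15.
Weighted: 8.7673044672 − 0.5491586178 = 8.2181458494
Extrapolated: 8.2181458494 / 15 = 0.5478763900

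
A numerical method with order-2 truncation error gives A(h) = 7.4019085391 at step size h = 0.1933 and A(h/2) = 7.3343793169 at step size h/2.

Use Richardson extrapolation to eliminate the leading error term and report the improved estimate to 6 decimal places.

r = 2: numerator weight 4, denominator 3.
4 × 7.3343793169 − 7.4019085391 = 21.9356087285
(4 × 7.3343793169 − 7.4019085391)/(4 − 1) = 7.3118695762

7.311870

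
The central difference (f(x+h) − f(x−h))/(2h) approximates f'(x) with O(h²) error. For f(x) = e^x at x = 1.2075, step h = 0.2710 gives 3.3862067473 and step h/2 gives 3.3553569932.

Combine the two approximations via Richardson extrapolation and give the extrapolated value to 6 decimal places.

3.345074

The method has order 2: 2^2 = 4.
Weighted: 13.4214279728 − 3.3862067473 = 10.0352212255
10.0352212255 ÷ 3 = 3.3450737418
Correction |R − A(h/2)| = 1.028e-02; gap |A(h/2) − A(h)| = 3.085e-02.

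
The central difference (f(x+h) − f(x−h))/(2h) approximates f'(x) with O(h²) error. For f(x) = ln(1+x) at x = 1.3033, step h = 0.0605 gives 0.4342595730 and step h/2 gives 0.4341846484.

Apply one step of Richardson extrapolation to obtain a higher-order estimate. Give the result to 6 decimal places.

Method order is 2; weight 2^2 = 4.
4 × 0.4341846484 = 1.7367385936; subtract 0.4342595730 → 1.3024790206
R = 1.3024790206/3 = 0.4341596735

0.434160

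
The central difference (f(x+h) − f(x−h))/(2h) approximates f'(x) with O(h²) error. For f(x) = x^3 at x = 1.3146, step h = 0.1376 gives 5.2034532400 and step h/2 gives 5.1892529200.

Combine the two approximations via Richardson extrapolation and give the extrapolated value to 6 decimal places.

Leading term ∝ h^2; use weight 4 = 2^2.
4 × 5.1892529200 = 20.7570116800; 20.7570116800 − 5.2034532400 = 15.5535584400
Denominator 4 − 1 = 3.
Result: 5.1845194800
Correction |R − A(h/2)| = 4.733e-03; gap |A(h/2) − A(h)| = 1.420e-02.

5.184519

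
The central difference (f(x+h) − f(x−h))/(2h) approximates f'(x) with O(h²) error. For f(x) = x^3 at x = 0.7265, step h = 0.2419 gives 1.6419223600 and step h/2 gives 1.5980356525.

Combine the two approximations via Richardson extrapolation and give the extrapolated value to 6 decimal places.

1.583407

With r = 2 the leading error scales as h^2, so the weight is 2^2 = 4.
Numerator 4 × A(h/2) − A(h) = 4 × 1.5980356525 − 1.6419223600 = 4.7502202500
Extrapolated: 4.7502202500 / 3 = 1.5834067500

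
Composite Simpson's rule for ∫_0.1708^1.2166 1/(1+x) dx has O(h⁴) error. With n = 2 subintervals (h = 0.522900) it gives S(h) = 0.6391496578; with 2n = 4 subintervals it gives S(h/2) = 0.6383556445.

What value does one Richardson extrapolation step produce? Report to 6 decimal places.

r = 4, so 2^r = 16.
Weighted: 10.2136903120 − 0.6391496578 = 9.5745406542
(16 × 0.6383556445 − 0.6391496578)/(16 − 1) = 0.6383027103

0.638303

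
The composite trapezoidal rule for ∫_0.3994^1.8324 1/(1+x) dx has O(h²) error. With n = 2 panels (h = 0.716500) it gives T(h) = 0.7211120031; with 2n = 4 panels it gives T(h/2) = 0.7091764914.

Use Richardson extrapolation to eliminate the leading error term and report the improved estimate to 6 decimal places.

0.705198

The method has order 2: 2^2 = 4.
4 × 0.7091764914 = 2.8367059656; subtract 0.7211120031 → 2.1155939625
Divide by 2^2 − 1 = 3.
2.1155939625 ÷ 3 = 0.7051979875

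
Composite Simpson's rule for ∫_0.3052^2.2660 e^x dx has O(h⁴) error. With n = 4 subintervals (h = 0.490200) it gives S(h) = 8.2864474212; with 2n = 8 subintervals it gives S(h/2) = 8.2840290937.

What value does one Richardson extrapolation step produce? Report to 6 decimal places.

r = 4: numerator weight 16, denominator 15.
Difference of the inputs: 8.2840290937 − 8.2864474212 = -0.0024183275
Correction (A(h/2) − A(h))/(16 − 1) = (-0.0024183275)/15 = -0.0001612218
R = 8.2840290937 − 0.0001612218 = 8.2838678719

8.283868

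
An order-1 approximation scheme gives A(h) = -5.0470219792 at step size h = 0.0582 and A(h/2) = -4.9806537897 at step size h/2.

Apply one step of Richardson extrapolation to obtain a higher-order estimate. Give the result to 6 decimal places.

With r = 1 the leading error scales as h^1, so the weight is 2^1 = 2.
Difference of the inputs: -4.9806537897 − (-5.0470219792) = 0.0663681895
Divide by 2^1 − 1 = 1: 0.0663681895/1 = 0.0663681895
R = -4.9806537897 + 0.0663681895 = -4.9142856002
Shift from A(h/2): +0.0663681895.

-4.914286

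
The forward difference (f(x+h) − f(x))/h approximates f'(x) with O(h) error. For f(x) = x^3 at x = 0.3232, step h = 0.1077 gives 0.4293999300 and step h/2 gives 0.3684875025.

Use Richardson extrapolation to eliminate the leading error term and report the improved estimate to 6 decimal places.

0.307575

Error is O(h^1); halving h shrinks it by 2^1 = 2.
Numerator 2×A(h/2) − A(h) = 2×0.3684875025 − 0.4293999300 = 0.3075750750
Denominator 2 − 1 = 1.
So the Richardson estimate is 0.3075750750.
Shift from A(h/2): −0.0609124275.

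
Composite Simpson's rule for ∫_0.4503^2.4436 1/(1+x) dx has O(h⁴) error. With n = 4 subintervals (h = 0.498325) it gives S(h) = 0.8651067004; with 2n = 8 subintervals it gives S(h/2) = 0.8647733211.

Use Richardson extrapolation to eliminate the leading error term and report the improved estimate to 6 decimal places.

0.864751

Error is O(h^4); halving h shrinks it by 2^4 = 16.
16·0.8647733211 = 13.8363731376; subtract 0.8651067004 → 12.9712664372
Denominator 16 − 1 = 15.
Extrapolated: 12.9712664372 / 15 = 0.8647510958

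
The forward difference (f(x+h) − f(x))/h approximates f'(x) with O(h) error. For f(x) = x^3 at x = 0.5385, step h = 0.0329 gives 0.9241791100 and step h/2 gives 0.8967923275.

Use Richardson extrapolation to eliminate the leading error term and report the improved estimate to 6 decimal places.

r = 1: numerator weight 2, denominator 1.
2^1 × A(h/2) = 1.7935846550; minus A(h) gives 0.8694055450.
Divide by 2^1 − 1 = 1.
(2 × 0.8967923275 − 0.9241791100)/(2 − 1) = 0.8694055450

0.869406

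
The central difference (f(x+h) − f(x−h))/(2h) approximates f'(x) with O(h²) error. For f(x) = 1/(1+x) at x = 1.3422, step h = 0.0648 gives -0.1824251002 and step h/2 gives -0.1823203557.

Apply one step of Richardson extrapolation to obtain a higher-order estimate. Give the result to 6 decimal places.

r = 2, so 2^r = 4.
2^2 × A(h/2) = -0.7292814228; minus A(h) gives -0.5468563226.
(-0.5468563226) ÷ 3 = -0.1822854409

-0.182285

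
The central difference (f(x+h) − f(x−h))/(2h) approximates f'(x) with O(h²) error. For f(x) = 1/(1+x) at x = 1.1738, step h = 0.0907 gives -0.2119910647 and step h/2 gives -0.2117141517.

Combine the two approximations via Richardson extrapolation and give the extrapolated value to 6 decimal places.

-0.211622

The method has order 2: 2^2 = 4.
4·(-0.2117141517) − (-0.2119910647) = -0.6348655421
(4·(-0.2117141517) − (-0.2119910647))/(4 − 1) = -0.2116218474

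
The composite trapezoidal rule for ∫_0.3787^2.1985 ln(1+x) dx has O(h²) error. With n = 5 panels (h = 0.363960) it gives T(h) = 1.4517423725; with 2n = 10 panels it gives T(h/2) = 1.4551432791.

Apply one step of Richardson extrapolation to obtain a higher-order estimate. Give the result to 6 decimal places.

1.456277

Error is O(h^2); halving h shrinks it by 2^2 = 4.
2^2×A(h/2) = 5.8205731164; minus A(h) gives 4.3688307439.
(4×1.4551432791 − 1.4517423725)/(4 − 1) = 1.4562769146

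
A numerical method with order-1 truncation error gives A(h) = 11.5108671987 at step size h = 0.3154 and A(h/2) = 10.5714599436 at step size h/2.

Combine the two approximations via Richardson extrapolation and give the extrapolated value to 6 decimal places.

Order 1 gives 2^r = 2 and 2^r − 1 = 1.
A(h/2) − A(h) = 10.5714599436 − 11.5108671987 = -0.9394072551
Correction (A(h/2) − A(h))/(2 − 1) = (-0.9394072551)/1 = -0.9394072551
R = 10.5714599436 − 0.9394072551 = 9.6320526885
Gap between inputs: 9.394e-01; correction applied: −0.9394072551.

9.632053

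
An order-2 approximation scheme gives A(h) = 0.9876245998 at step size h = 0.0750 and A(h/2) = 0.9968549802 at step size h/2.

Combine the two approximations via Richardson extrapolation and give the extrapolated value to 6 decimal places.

0.999932

Order 2 gives 2^r = 4 and 2^r − 1 = 3.
A(h/2) − A(h) = 0.9968549802 − 0.9876245998 = 0.0092303804
Divide by 2^2 − 1 = 3: 0.0092303804/3 = 0.0030767935
R = 0.9968549802 + 0.0030767935 = 0.9999317737
Correction |R − A(h/2)| = 3.077e-03; gap |A(h/2) − A(h)| = 9.230e-03.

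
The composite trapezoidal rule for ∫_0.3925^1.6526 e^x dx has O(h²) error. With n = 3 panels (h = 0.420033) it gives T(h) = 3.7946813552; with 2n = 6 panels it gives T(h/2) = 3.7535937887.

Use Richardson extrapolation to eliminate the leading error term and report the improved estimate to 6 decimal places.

Method order is 2; weight 2^2 = 4.
4*3.7535937887 = 15.0143751548; 15.0143751548 − 3.7946813552 = 11.2196937996
Denominator 4 − 1 = 3.
R = 11.2196937996/3 = 3.7398979332
Correction |R − A(h/2)| = 1.370e-02; gap |A(h/2) − A(h)| = 4.109e-02.

3.739898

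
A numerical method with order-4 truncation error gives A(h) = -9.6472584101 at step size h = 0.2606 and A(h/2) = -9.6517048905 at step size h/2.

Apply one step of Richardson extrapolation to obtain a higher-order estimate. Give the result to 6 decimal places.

-9.652001

Method order is 4; weight 2^4 = 16.
A(h/2) − A(h) = -9.6517048905 − (-9.6472584101) = -0.0044464804
Divide by 2^4 − 1 = 15: (-0.0044464804)/15 = -0.0002964320
R = A(h/2) + (A(h/2) − A(h))/15 = -9.6517048905 − 0.0002964320 = -9.6520013225
Correction |R − A(h/2)| = 2.964e-04; gap |A(h/2) − A(h)| = 4.446e-03.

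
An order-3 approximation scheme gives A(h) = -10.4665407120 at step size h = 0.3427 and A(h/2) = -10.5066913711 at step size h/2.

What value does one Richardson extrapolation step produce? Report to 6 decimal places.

The method has order 3: 2^3 = 8.
8*(-10.5066913711) = -84.0535309688; (-84.0535309688) − (-10.4665407120) = -73.5869902568
Denominator 8 − 1 = 7.
(-73.5869902568) ÷ 7 = -10.5124271795

-10.512427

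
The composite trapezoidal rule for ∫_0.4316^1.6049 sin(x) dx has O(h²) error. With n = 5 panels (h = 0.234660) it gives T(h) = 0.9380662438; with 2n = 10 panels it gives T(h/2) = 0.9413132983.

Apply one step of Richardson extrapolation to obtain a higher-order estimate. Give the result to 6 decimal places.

0.942396

Order 2 gives 2^r = 4 and 2^r − 1 = 3.
Weighted: 3.7652531932 − 0.9380662438 = 2.8271869494
R = 2.8271869494/3 = 0.9423956498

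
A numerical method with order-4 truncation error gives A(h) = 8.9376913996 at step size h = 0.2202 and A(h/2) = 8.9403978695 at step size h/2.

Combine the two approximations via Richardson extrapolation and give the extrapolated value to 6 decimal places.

With r = 4 the leading error scales as h^4, so the weight is 2^4 = 16.
16·8.9403978695 = 143.0463659120; 143.0463659120 − 8.9376913996 = 134.1086745124
Extrapolated: 134.1086745124 / 15 = 8.9405783008

8.940578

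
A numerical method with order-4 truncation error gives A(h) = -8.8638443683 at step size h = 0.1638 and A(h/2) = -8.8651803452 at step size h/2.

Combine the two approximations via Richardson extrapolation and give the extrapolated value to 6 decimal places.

Error is O(h^4); halving h shrinks it by 2^4 = 16.
Top: 16(-8.8651803452) − (-8.8638443683) = -132.9790411549
Divide by 2^4 − 1 = 15.
(-132.9790411549) ÷ 15 = -8.8652694103
Correction |R − A(h/2)| = 8.907e-05; gap |A(h/2) − A(h)| = 1.336e-03.

-8.865269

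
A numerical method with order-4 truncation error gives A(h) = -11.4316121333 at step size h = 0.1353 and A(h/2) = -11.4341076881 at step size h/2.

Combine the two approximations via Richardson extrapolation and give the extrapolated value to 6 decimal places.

Error is O(h^4); halving h shrinks it by 2^4 = 16.
Difference of the inputs: -11.4341076881 − (-11.4316121333) = -0.0024955548
Correction (A(h/2) − A(h))/(16 − 1) = (-0.0024955548)/15 = -0.0001663703
R = -11.4341076881 − 0.0001663703 = -11.4342740584

-11.434274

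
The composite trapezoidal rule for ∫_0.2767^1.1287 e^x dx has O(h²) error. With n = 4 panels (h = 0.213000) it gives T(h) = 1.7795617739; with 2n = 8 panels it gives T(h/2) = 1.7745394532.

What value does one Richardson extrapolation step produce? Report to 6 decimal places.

1.772865

With r = 2 the leading error scales as h^2, so the weight is 2^2 = 4.
Numerator 4·A(h/2) − A(h) = 4·1.7745394532 − 1.7795617739 = 5.3185960389
5.3185960389 ÷ 3 = 1.7728653463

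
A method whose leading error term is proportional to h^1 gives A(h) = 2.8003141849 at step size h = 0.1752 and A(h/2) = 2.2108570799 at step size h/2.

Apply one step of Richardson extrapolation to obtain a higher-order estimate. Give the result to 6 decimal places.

r = 1: numerator weight 2, denominator 1.
2 × 2.2108570799 = 4.4217141598; 4.4217141598 − 2.8003141849 = 1.6213999749
(2 × 2.2108570799 − 2.8003141849)/(2 − 1) = 1.6213999749

1.621400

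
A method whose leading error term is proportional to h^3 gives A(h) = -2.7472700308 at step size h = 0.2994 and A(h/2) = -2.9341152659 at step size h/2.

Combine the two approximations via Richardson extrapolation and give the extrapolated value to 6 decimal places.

-2.960807

Leading term ∝ h^3; use weight 8 = 2^3.
Numerator 8·A(h/2) − A(h) = 8·(-2.9341152659) − (-2.7472700308) = -20.7256520964
Divide by 2^3 − 1 = 7.
(8·(-2.9341152659) − (-2.7472700308))/(8 − 1) = -2.9608074423
Correction |R − A(h/2)| = 2.669e-02; gap |A(h/2) − A(h)| = 1.868e-01.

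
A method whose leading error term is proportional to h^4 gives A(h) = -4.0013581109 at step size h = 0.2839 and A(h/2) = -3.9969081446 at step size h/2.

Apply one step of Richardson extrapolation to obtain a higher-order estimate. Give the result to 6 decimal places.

Method order is 4; weight 2^4 = 16.
Top: 16(-3.9969081446) − (-4.0013581109) = -59.9491722027
Divide by 2^4 − 1 = 15.
(-59.9491722027) ÷ 15 = -3.9966114802

-3.996611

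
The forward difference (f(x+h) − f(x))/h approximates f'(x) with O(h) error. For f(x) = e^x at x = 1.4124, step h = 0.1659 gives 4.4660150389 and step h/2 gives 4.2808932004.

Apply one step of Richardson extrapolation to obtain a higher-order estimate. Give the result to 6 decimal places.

4.095771

r = 1: numerator weight 2, denominator 1.
2 × 4.2808932004 = 8.5617864008; 8.5617864008 − 4.4660150389 = 4.0957713619
Extrapolated: 4.0957713619 / 1 = 4.0957713619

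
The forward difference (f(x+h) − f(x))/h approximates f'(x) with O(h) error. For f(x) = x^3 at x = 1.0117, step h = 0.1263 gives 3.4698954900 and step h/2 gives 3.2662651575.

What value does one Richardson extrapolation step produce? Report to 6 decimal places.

Error is O(h^1); halving h shrinks it by 2^1 = 2.
Weighted: 6.5325303150 − 3.4698954900 = 3.0626348250
R = 3.0626348250/1 = 3.0626348250
Correction |R − A(h/2)| = 2.036e-01; gap |A(h/2) − A(h)| = 2.036e-01.

3.062635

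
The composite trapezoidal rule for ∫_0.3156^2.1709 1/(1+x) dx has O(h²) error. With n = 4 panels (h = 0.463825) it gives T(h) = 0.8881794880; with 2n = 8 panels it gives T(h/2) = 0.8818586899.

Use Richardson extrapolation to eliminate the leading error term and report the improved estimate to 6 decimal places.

r = 2, so 2^r = 4.
2^2×A(h/2) = 3.5274347596; minus A(h) gives 2.6392552716.
Divide by 2^2 − 1 = 3.
Extrapolated: 2.6392552716 / 3 = 0.8797517572

0.879752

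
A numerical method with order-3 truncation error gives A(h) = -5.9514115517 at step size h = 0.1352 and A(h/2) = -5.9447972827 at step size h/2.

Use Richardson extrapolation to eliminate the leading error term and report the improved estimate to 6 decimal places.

r = 3: numerator weight 8, denominator 7.
Top: 8(-5.9447972827) − (-5.9514115517) = -41.6069667099
Extrapolated: (-41.6069667099) / 7 = -5.9438523871

-5.943852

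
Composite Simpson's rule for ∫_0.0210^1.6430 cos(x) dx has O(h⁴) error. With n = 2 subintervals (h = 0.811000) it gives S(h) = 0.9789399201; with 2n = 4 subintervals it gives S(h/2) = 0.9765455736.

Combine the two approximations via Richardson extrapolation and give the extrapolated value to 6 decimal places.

Leading term ∝ h^4; use weight 16 = 2^4.
16·0.9765455736 = 15.6247291776; 15.6247291776 − 0.9789399201 = 14.6457892575
Divide by 2^4 − 1 = 15.
So the Richardson estimate is 0.9763859505.

0.976386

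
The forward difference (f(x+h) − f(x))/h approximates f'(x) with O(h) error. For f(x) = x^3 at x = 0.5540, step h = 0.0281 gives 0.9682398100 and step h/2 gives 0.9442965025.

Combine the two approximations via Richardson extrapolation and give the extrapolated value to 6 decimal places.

0.920353

With r = 1 the leading error scales as h^1, so the weight is 2^1 = 2.
A(h/2) − A(h) = 0.9442965025 − 0.9682398100 = -0.0239433075
Correction (A(h/2) − A(h))/(2 − 1) = (-0.0239433075)/1 = -0.0239433075
R = 0.9442965025 − 0.0239433075 = 0.9203531950
Shift from A(h/2): −0.0239433075.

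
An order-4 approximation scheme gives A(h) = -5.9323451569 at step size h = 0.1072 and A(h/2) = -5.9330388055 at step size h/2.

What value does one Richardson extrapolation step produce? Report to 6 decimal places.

Method order is 4; weight 2^4 = 16.
16*(-5.9330388055) = -94.9286208880; (-94.9286208880) − (-5.9323451569) = -88.9962757311
Divide by 2^4 − 1 = 15.
(16*(-5.9330388055) − (-5.9323451569))/(16 − 1) = -5.9330850487
Gap between inputs: 6.936e-04; correction applied: −0.0000462432.

-5.933085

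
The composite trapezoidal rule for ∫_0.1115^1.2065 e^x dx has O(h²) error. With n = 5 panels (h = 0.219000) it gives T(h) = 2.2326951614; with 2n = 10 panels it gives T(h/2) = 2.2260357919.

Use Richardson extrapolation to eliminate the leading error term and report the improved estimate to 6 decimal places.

2.223816

Order 2 gives 2^r = 4 and 2^r − 1 = 3.
2^2×A(h/2) = 8.9041431676; minus A(h) gives 6.6714480062.
Denominator 4 − 1 = 3.
So the Richardson estimate is 2.2238160021.
Gap between inputs: 6.659e-03; correction applied: −0.0022197898.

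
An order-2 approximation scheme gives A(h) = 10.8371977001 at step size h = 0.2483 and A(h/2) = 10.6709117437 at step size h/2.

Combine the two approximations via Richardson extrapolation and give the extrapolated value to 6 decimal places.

With r = 2 the leading error scales as h^2, so the weight is 2^2 = 4.
2^2 × A(h/2) = 42.6836469748; minus A(h) gives 31.8464492747.
(4 × 10.6709117437 − 10.8371977001)/(4 − 1) = 10.6154830916
Correction |R − A(h/2)| = 5.543e-02; gap |A(h/2) − A(h)| = 1.663e-01.

10.615483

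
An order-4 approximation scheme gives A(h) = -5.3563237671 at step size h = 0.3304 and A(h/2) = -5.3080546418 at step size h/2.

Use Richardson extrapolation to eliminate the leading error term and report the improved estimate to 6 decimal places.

Method order is 4; weight 2^4 = 16.
Top: 16(-5.3080546418) − (-5.3563237671) = -79.5725505017
(16·(-5.3080546418) − (-5.3563237671))/(16 − 1) = -5.3048367001

-5.304837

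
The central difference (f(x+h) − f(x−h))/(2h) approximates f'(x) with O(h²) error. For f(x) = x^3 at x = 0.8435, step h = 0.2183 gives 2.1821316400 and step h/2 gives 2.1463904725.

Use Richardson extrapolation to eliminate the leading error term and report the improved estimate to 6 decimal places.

r = 2, so 2^r = 4.
4×2.1463904725 − 2.1821316400 = 6.4034302500
R = 6.4034302500/3 = 2.1344767500

2.134477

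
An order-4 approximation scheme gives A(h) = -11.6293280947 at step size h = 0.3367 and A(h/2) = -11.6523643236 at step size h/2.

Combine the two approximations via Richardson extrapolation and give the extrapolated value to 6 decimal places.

Error is O(h^4); halving h shrinks it by 2^4 = 16.
16*(-11.6523643236) − (-11.6293280947) = -174.8085010829
(16*(-11.6523643236) − (-11.6293280947))/(16 − 1) = -11.6539000722
Shift from A(h/2): −0.0015357486.

-11.653900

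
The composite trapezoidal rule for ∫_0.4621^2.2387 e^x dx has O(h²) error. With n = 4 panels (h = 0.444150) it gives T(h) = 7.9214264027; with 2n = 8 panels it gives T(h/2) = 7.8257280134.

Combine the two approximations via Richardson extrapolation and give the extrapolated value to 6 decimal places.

7.793829

r = 2, so 2^r = 4.
Numerator 4×A(h/2) − A(h) = 4×7.8257280134 − 7.9214264027 = 23.3814856509
Divide by 2^2 − 1 = 3.
R = 23.3814856509/3 = 7.7938285503
Correction |R − A(h/2)| = 3.190e-02; gap |A(h/2) − A(h)| = 9.570e-02.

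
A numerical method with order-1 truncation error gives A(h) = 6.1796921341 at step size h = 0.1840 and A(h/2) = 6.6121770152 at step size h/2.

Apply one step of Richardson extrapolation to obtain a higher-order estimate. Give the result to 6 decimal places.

r = 1: numerator weight 2, denominator 1.
Top: 2(6.6121770152) − (6.1796921341) = 7.0446618963
Divide by 2^1 − 1 = 1.
Extrapolated: 7.0446618963 / 1 = 7.0446618963

7.044662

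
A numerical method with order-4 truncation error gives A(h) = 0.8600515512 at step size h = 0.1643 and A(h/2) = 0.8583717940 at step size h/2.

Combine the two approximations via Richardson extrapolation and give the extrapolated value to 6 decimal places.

r = 4: numerator weight 16, denominator 15.
Difference of the inputs: 0.8583717940 − 0.8600515512 = -0.0016797572
Correction (A(h/2) − A(h))/(16 − 1) = (-0.0016797572)/15 = -0.0001119838
R = A(h/2) + (A(h/2) − A(h))/15 = 0.8583717940 − 0.0001119838 = 0.8582598102
Shift from A(h/2): −0.0001119838.

0.858260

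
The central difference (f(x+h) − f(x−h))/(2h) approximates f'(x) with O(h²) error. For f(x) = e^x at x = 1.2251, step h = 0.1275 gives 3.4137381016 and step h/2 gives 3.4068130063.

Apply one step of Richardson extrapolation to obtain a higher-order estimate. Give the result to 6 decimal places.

3.404505

r = 2: numerator weight 4, denominator 3.
4 × 3.4068130063 − 3.4137381016 = 10.2135139236
Denominator 4 − 1 = 3.
R = 10.2135139236/3 = 3.4045046412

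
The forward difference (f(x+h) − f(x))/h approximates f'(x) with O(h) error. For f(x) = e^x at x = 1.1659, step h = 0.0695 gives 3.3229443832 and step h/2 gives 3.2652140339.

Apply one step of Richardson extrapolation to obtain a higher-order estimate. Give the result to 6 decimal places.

3.207484

r = 1: numerator weight 2, denominator 1.
2×3.2652140339 = 6.5304280678; subtract 3.3229443832 → 3.2074836846
3.2074836846 ÷ 1 = 3.2074836846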